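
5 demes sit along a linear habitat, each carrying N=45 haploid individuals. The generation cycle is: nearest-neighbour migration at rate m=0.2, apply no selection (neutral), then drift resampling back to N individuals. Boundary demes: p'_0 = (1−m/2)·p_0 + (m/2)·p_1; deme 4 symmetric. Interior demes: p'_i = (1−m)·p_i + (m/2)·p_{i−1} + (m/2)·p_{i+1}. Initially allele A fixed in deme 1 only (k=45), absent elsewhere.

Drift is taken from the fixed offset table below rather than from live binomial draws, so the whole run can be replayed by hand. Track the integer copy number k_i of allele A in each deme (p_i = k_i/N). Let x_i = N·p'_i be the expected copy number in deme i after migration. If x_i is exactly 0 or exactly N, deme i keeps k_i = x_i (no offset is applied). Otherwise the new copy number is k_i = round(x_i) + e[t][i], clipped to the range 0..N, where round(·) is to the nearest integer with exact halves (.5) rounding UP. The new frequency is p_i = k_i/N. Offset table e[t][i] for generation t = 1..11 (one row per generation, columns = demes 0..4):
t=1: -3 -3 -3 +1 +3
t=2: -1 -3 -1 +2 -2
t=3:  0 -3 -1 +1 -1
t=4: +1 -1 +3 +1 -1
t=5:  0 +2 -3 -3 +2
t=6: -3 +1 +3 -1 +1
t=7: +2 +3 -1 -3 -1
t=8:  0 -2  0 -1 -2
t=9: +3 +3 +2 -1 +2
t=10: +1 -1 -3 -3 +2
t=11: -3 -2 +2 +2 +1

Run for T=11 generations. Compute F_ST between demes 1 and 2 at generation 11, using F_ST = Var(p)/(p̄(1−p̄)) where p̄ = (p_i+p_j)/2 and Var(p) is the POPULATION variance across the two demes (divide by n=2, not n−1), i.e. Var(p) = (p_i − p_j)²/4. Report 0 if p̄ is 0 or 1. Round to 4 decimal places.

0.0029

t=0: k=[0 45 0 0 0]
t=1: x=[4.5000 36.0000 4.5000 0.0000 0.0000] k=[2 33 2 0 0]
t=2: x=[5.1000 26.8000 4.9000 0.2000 0.0000] k=[4 24 4 2 0]
t=3: x=[6.0000 20.0000 5.8000 2.0000 0.2000] k=[6 17 5 3 0]
t=4: x=[7.1000 14.7000 6.0000 2.9000 0.3000] k=[8 14 9 4 0]
t=5: x=[8.6000 12.9000 9.0000 4.1000 0.4000] k=[9 15 6 1 2]
t=6: x=[9.6000 13.5000 6.4000 1.6000 1.9000] k=[7 15 9 1 3]
t=7: x=[7.8000 13.6000 8.8000 2.0000 2.8000] k=[10 17 8 0 2]
t=8: x=[10.7000 15.4000 8.1000 1.0000 1.8000] k=[11 13 8 0 0]
t=9: x=[11.2000 12.3000 7.7000 0.8000 0.0000] k=[14 15 10 0 0]
t=10: x=[14.1000 14.4000 9.5000 1.0000 0.0000] k=[15 13 7 0 0]
t=11: x=[14.8000 12.6000 6.9000 0.7000 0.0000] k=[12 11 9 3 0]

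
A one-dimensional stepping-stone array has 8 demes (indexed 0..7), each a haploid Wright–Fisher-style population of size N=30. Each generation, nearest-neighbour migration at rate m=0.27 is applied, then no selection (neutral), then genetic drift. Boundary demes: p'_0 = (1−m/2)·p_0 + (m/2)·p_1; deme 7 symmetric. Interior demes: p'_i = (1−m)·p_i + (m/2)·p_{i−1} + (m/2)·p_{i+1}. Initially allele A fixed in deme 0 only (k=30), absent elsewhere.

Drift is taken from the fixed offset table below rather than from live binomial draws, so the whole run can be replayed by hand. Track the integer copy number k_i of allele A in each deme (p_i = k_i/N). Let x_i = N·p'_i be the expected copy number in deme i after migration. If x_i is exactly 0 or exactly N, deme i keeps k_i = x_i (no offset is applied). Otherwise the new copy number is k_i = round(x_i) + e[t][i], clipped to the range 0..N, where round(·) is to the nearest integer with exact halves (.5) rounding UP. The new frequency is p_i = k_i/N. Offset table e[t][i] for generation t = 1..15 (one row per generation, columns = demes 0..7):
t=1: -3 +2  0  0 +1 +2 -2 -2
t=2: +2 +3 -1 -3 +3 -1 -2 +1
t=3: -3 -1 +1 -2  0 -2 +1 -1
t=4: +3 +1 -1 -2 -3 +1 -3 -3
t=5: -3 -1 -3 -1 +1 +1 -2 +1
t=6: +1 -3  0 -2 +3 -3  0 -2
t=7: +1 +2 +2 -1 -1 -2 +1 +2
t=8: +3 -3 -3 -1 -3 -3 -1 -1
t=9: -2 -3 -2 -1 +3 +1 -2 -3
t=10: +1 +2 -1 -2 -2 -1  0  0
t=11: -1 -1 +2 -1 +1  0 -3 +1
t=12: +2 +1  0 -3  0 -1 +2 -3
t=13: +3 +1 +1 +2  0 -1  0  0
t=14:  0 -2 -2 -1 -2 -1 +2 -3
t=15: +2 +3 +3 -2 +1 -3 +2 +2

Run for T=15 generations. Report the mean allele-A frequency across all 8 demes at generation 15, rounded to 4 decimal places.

0.1292

t=0: k=[30 0 0 0 0 0 0 0]
t=1: x=[25.9500 4.0500 0.0000 0.0000 0.0000 0.0000 0.0000 0.0000] k=[23 6 0 0 0 0 0 0]
t=2: x=[20.7050 7.4850 0.8100 0.0000 0.0000 0.0000 0.0000 0.0000] k=[23 10 0 0 0 0 0 0]
t=3: x=[21.2450 10.4050 1.3500 0.0000 0.0000 0.0000 0.0000 0.0000] k=[18 9 2 0 0 0 0 0]
t=4: x=[16.7850 9.2700 2.6750 0.2700 0.0000 0.0000 0.0000 0.0000] k=[20 10 2 0 0 0 0 0]
t=5: x=[18.6500 10.2700 2.8100 0.2700 0.0000 0.0000 0.0000 0.0000] k=[16 9 0 0 0 0 0 0]
t=6: x=[15.0550 8.7300 1.2150 0.0000 0.0000 0.0000 0.0000 0.0000] k=[16 6 1 0 0 0 0 0]
t=7: x=[14.6500 6.6750 1.5400 0.1350 0.0000 0.0000 0.0000 0.0000] k=[16 9 4 0 0 0 0 0]
t=8: x=[15.0550 9.2700 4.1350 0.5400 0.0000 0.0000 0.0000 0.0000] k=[18 6 1 0 0 0 0 0]
t=9: x=[16.3800 6.9450 1.5400 0.1350 0.0000 0.0000 0.0000 0.0000] k=[14 4 0 0 0 0 0 0]
t=10: x=[12.6500 4.8100 0.5400 0.0000 0.0000 0.0000 0.0000 0.0000] k=[14 7 0 0 0 0 0 0]
t=11: x=[13.0550 7.0000 0.9450 0.0000 0.0000 0.0000 0.0000 0.0000] k=[12 6 3 0 0 0 0 0]
t=12: x=[11.1900 6.4050 3.0000 0.4050 0.0000 0.0000 0.0000 0.0000] k=[13 7 3 0 0 0 0 0]
t=13: x=[12.1900 7.2700 3.1350 0.4050 0.0000 0.0000 0.0000 0.0000] k=[15 8 4 2 0 0 0 0]
t=14: x=[14.0550 8.4050 4.2700 2.0000 0.2700 0.0000 0.0000 0.0000] k=[14 6 2 1 0 0 0 0]
t=15: x=[12.9200 6.5400 2.4050 1.0000 0.1350 0.0000 0.0000 0.0000] k=[15 10 5 0 1 0 0 0]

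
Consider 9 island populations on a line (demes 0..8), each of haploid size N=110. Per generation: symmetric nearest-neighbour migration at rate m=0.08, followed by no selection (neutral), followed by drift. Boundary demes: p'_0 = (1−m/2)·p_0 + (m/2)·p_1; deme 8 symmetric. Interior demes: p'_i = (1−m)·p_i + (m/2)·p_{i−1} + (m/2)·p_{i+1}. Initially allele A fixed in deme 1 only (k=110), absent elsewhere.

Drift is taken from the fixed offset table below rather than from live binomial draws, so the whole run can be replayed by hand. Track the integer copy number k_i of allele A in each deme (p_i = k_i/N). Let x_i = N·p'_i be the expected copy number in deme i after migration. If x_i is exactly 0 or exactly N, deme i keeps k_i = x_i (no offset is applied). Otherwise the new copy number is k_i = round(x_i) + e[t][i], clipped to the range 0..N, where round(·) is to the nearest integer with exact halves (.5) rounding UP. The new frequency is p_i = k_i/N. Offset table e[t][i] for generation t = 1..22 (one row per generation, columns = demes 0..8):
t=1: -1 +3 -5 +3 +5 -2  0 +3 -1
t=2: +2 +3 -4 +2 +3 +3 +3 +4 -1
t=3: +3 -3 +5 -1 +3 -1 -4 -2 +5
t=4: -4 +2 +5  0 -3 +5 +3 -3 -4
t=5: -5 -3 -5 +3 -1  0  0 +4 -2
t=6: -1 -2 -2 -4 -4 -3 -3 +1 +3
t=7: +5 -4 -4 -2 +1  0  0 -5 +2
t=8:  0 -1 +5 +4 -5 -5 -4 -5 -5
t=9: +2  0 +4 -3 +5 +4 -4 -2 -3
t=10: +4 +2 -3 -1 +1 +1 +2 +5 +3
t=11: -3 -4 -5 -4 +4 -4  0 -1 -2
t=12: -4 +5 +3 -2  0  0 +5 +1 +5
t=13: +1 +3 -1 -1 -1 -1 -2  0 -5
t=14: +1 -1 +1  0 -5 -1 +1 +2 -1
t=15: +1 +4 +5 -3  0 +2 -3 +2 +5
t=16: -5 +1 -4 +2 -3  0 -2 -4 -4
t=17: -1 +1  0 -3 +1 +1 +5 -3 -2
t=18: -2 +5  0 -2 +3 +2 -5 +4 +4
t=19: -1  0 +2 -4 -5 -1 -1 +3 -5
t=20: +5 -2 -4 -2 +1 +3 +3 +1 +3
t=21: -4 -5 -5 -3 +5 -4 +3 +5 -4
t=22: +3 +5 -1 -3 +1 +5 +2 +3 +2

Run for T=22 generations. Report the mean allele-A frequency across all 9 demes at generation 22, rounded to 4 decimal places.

0.1303

t=0: k=[0 110 0 0 0 0 0 0 0]
t=1: x=[4.4000 101.2000 4.4000 0.0000 0.0000 0.0000 0.0000 0.0000 0.0000] k=[3 104 0 0 0 0 0 0 0]
t=2: x=[7.0400 95.8000 4.1600 0.0000 0.0000 0.0000 0.0000 0.0000 0.0000] k=[9 99 0 0 0 0 0 0 0]
t=3: x=[12.6000 91.4400 3.9600 0.0000 0.0000 0.0000 0.0000 0.0000 0.0000] k=[16 88 9 0 0 0 0 0 0]
t=4: x=[18.8800 81.9600 11.8000 0.3600 0.0000 0.0000 0.0000 0.0000 0.0000] k=[15 84 17 0 0 0 0 0 0]
t=5: x=[17.7600 78.5600 19.0000 0.6800 0.0000 0.0000 0.0000 0.0000 0.0000] k=[13 76 14 4 0 0 0 0 0]
t=6: x=[15.5200 71.0000 16.0800 4.2400 0.1600 0.0000 0.0000 0.0000 0.0000] k=[15 69 14 0 0 0 0 0 0]
t=7: x=[17.1600 64.6400 15.6400 0.5600 0.0000 0.0000 0.0000 0.0000 0.0000] k=[22 61 12 0 0 0 0 0 0]
t=8: x=[23.5600 57.4800 13.4800 0.4800 0.0000 0.0000 0.0000 0.0000 0.0000] k=[24 56 18 4 0 0 0 0 0]
t=9: x=[25.2800 53.2000 18.9600 4.4000 0.1600 0.0000 0.0000 0.0000 0.0000] k=[27 53 23 1 5 0 0 0 0]
t=10: x=[28.0400 50.7600 23.3200 2.0400 4.6400 0.2000 0.0000 0.0000 0.0000] k=[32 53 20 1 6 1 0 0 0]
t=11: x=[32.8400 50.8400 20.5600 1.9600 5.6000 1.1600 0.0400 0.0000 0.0000] k=[30 47 16 0 10 0 0 0 0]
t=12: x=[30.6800 45.0800 16.6000 1.0400 9.2000 0.4000 0.0000 0.0000 0.0000] k=[27 50 20 0 9 0 0 0 0]
t=13: x=[27.9200 47.8800 20.4000 1.1600 8.2800 0.3600 0.0000 0.0000 0.0000] k=[29 51 19 0 7 0 0 0 0]
t=14: x=[29.8800 48.8400 19.5200 1.0400 6.4400 0.2800 0.0000 0.0000 0.0000] k=[31 48 21 1 1 0 0 0 0]
t=15: x=[31.6800 46.2400 21.2800 1.8000 0.9600 0.0400 0.0000 0.0000 0.0000] k=[33 50 26 0 1 2 0 0 0]
t=16: x=[33.6800 48.3600 25.9200 1.0800 1.0000 1.8800 0.0800 0.0000 0.0000] k=[29 49 22 3 0 2 0 0 0]
t=17: x=[29.8000 47.1200 22.3200 3.6400 0.2000 1.8400 0.0800 0.0000 0.0000] k=[29 48 22 1 1 3 5 0 0]
t=18: x=[29.7600 46.2000 22.2000 1.8400 1.0800 3.0000 4.7200 0.2000 0.0000] k=[28 51 22 0 4 5 0 4 0]
t=19: x=[28.9200 48.9200 22.2800 1.0400 3.8800 4.7600 0.3600 3.6800 0.1600] k=[28 49 24 0 0 4 0 7 0]
t=20: x=[28.8400 47.1600 24.0400 0.9600 0.1600 3.6800 0.4400 6.4400 0.2800] k=[34 45 20 0 1 7 3 7 3]
t=21: x=[34.4400 43.5600 20.2000 0.8400 1.2000 6.6000 3.3200 6.6800 3.1600] k=[30 39 15 0 6 3 6 12 0]
t=22: x=[30.3600 37.6800 15.3600 0.8400 5.6400 3.2400 6.1200 11.2800 0.4800] k=[33 43 14 0 7 8 8 14 2]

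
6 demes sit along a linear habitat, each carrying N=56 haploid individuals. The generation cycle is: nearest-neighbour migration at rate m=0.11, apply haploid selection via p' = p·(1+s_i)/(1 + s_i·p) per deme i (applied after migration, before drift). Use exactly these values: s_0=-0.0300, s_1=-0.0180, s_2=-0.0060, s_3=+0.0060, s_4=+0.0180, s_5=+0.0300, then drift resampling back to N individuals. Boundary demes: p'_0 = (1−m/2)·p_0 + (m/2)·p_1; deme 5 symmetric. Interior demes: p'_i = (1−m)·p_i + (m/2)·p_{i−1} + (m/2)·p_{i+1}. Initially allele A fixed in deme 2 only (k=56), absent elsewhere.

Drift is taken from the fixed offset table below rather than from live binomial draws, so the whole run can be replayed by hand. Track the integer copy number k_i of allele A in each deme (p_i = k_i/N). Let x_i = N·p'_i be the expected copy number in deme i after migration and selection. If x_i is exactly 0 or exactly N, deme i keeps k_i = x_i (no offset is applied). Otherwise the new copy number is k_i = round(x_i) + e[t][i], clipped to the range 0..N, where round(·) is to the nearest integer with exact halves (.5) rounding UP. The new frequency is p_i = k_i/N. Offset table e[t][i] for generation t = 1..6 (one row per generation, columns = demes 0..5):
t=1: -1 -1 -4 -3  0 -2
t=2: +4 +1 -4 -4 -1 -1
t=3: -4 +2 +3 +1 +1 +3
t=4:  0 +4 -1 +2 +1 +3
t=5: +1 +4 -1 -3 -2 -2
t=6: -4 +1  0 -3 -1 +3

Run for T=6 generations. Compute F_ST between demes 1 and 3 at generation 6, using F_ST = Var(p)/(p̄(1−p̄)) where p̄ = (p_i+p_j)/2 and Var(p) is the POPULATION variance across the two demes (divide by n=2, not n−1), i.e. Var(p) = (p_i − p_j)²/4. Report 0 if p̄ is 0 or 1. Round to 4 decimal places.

0.1293

t=0: k=[0 0 56 0 0 0]
t=1: x=[0.0000 3.0276 49.8069 3.0975 0.0000 0.0000] k=[0 2 46 0 0 0]
t=2: x=[0.1067 4.2383 40.9840 2.5445 0.0000 0.0000] k=[4 5 37 0 0 0]
t=3: x=[3.9419 6.5985 33.1236 2.0468 0.0000 0.0000] k=[0 9 36 3 0 0]
t=4: x=[0.4803 9.8418 32.6181 4.6756 0.1680 0.0000] k=[0 14 32 7 1 0]
t=5: x=[0.7472 14.0282 29.5510 8.0863 1.2974 0.0566] k=[2 18 29 5 0 0]
t=6: x=[2.7979 17.5057 26.9908 6.0773 0.2799 0.0000] k=[0 19 27 3 0 0]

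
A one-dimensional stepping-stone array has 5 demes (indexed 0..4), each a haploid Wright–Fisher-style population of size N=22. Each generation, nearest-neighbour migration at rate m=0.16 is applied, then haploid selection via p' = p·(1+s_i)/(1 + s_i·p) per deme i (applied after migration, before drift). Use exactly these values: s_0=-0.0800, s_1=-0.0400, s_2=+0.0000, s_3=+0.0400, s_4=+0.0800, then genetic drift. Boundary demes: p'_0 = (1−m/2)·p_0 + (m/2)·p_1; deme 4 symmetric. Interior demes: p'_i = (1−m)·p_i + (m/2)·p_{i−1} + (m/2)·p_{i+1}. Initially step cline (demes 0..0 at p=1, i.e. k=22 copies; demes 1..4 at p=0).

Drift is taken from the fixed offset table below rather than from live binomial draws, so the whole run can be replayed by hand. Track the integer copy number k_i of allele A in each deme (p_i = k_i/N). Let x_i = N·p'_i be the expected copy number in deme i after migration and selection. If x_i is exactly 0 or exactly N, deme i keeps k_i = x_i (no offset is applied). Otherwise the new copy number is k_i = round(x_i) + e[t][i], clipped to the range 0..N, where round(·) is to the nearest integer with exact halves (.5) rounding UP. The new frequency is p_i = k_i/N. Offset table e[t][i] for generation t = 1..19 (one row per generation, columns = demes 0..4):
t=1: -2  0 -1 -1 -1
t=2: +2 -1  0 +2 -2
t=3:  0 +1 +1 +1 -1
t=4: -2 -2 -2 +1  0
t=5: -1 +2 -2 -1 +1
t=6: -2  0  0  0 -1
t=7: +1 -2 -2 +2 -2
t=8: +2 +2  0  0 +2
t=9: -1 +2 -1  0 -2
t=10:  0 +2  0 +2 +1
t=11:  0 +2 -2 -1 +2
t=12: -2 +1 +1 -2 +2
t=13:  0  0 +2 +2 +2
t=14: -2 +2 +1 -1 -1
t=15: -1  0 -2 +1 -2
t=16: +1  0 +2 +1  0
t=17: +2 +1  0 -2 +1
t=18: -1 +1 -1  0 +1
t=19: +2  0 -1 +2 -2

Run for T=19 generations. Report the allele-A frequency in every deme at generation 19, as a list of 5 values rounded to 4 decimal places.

t=0: k=[22 0 0 0 0]
t=1: x=[20.1002 1.6950 0.0000 0.0000 0.0000] k=[18 2 0 0 0]
t=2: x=[16.3782 3.0123 0.1600 0.0000 0.0000] k=[18 2 0 0 0]
t=3: x=[16.3782 3.0123 0.1600 0.0000 0.0000] k=[16 4 1 0 0]
t=4: x=[14.6373 4.5704 1.1600 0.0832 0.0000] k=[13 3 0 1 0]
t=5: x=[11.7451 3.4399 0.3200 0.8723 0.0864] k=[11 5 0 0 1]
t=6: x=[10.0634 4.9223 0.4000 0.0832 0.9903] k=[8 5 0 0 0]
t=7: x=[7.3465 4.6877 0.4000 0.0000 0.0000] k=[8 3 0 0 0]
t=8: x=[7.1907 3.0511 0.2400 0.0000 0.0000] k=[9 5 0 0 0]
t=9: x=[8.2459 4.7658 0.4000 0.0000 0.0000] k=[7 7 0 0 0]
t=10: x=[6.6082 6.2556 0.5600 0.0000 0.0000] k=[7 8 1 0 0]
t=11: x=[6.6857 7.1614 1.4800 0.0832 0.0000] k=[7 9 0 0 0]
t=12: x=[6.7633 7.9120 0.7200 0.0000 0.0000] k=[5 9 2 0 0]
t=13: x=[4.9910 7.9120 2.4000 0.1664 0.0000] k=[5 8 4 2 0]
t=14: x=[4.9144 7.2403 4.1600 2.0725 0.1727] k=[3 9 5 1 0]
t=15: x=[3.2426 7.9911 5.0000 1.2867 0.0864] k=[2 8 3 2 0]
t=16: x=[2.3024 6.9248 3.3200 1.9899 0.1727] k=[3 7 5 3 0]
t=17: x=[3.0917 6.3343 5.0000 3.0208 0.2590] k=[5 7 5 1 1]
t=18: x=[4.8380 6.4916 4.8400 1.3695 1.0761] k=[4 7 4 1 2]
t=19: x=[3.9619 6.3343 4.0000 1.3695 2.0592] k=[6 6 3 3 0]

[0.2727, 0.2727, 0.1364, 0.1364, 0.0000]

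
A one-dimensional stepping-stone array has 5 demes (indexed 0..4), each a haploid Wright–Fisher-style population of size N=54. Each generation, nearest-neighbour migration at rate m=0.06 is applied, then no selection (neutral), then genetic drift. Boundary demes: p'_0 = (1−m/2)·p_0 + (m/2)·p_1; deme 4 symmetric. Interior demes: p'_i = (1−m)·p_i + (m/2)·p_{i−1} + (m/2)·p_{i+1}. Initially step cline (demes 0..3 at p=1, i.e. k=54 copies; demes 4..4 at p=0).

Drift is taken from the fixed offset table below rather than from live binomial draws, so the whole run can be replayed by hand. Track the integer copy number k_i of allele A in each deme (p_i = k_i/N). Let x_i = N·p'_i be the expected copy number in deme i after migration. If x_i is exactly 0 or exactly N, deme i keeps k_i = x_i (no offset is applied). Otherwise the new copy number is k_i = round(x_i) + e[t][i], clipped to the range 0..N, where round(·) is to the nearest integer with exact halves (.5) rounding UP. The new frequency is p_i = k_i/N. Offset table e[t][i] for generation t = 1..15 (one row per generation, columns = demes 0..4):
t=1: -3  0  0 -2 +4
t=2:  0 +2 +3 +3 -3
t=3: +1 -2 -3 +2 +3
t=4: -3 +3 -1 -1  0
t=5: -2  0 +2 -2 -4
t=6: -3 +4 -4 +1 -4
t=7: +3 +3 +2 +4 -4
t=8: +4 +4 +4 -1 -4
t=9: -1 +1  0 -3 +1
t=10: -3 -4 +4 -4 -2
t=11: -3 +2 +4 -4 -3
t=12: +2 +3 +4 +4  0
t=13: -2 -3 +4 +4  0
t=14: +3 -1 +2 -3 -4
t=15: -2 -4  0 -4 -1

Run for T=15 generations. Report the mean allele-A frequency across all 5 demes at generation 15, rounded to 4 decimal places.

0.7148

t=0: k=[54 54 54 54 0]
t=1: x=[54.0000 54.0000 54.0000 52.3800 1.6200] k=[54 54 54 50 6]
t=2: x=[54.0000 54.0000 53.8800 48.8000 7.3200] k=[54 54 54 52 4]
t=3: x=[54.0000 54.0000 53.9400 50.6200 5.4400] k=[54 54 51 53 8]
t=4: x=[54.0000 53.9100 51.1500 51.5900 9.3500] k=[54 54 50 51 9]
t=5: x=[54.0000 53.8800 50.1500 49.7100 10.2600] k=[54 54 52 48 6]
t=6: x=[54.0000 53.9400 51.9400 46.8600 7.2600] k=[54 54 48 48 3]
t=7: x=[54.0000 53.8200 48.1800 46.6500 4.3500] k=[54 54 50 51 0]
t=8: x=[54.0000 53.8800 50.1500 49.4400 1.5300] k=[54 54 54 48 0]
t=9: x=[54.0000 54.0000 53.8200 46.7400 1.4400] k=[54 54 54 44 2]
t=10: x=[54.0000 54.0000 53.7000 43.0400 3.2600] k=[54 54 54 39 1]
t=11: x=[54.0000 54.0000 53.5500 38.3100 2.1400] k=[54 54 54 34 0]
t=12: x=[54.0000 54.0000 53.4000 33.5800 1.0200] k=[54 54 54 38 1]
t=13: x=[54.0000 54.0000 53.5200 37.3700 2.1100] k=[54 54 54 41 2]
t=14: x=[54.0000 54.0000 53.6100 40.2200 3.1700] k=[54 54 54 37 0]
t=15: x=[54.0000 54.0000 53.4900 36.4000 1.1100] k=[54 54 53 32 0]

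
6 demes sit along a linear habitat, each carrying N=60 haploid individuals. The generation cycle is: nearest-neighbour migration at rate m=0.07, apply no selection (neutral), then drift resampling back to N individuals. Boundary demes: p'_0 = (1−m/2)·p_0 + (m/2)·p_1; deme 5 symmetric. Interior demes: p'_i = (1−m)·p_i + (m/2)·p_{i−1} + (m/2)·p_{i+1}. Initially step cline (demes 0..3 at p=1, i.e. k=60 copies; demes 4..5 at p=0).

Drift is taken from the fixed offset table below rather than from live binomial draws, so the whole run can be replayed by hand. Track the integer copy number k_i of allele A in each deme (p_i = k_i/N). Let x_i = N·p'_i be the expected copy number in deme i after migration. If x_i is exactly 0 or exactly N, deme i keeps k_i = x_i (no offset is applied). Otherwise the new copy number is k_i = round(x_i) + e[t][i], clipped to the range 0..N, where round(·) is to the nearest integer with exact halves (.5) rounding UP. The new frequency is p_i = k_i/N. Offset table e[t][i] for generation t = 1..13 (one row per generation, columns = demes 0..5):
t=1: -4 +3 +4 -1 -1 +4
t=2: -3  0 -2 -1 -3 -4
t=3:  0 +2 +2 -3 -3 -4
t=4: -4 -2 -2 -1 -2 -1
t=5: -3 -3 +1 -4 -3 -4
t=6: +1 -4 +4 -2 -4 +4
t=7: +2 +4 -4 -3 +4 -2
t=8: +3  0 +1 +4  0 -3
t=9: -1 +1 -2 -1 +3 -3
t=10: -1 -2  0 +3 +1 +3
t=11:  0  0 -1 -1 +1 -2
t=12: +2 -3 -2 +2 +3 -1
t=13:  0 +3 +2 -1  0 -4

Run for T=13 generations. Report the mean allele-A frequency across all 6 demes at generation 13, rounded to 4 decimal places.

t=0: k=[60 60 60 60 0 0]
t=1: x=[60.0000 60.0000 60.0000 57.9000 2.1000 0.0000] k=[60 60 60 57 1 0]
t=2: x=[60.0000 60.0000 59.8950 55.1450 2.9250 0.0350] k=[60 60 58 54 0 0]
t=3: x=[60.0000 59.9300 57.9300 52.2500 1.8900 0.0000] k=[60 60 60 49 0 0]
t=4: x=[60.0000 60.0000 59.6150 47.6700 1.7150 0.0000] k=[60 60 58 47 0 0]
t=5: x=[60.0000 59.9300 57.6850 45.7400 1.6450 0.0000] k=[60 57 59 42 0 0]
t=6: x=[59.8950 57.1750 58.3350 41.1250 1.4700 0.0000] k=[60 53 60 39 0 0]
t=7: x=[59.7550 53.4900 59.0200 38.3700 1.3650 0.0000] k=[60 57 55 35 5 0]
t=8: x=[59.8950 57.0350 54.3700 34.6500 5.8750 0.1750] k=[60 57 55 39 6 0]
t=9: x=[59.8950 57.0350 54.5100 38.4050 6.9450 0.2100] k=[59 58 53 37 10 0]
t=10: x=[58.9650 57.8600 52.6150 36.6150 10.5950 0.3500] k=[58 56 53 40 12 3]
t=11: x=[57.9300 55.9650 52.6500 39.4750 12.6650 3.3150] k=[58 56 52 38 14 1]
t=12: x=[57.9300 55.9300 51.6500 37.6500 14.3850 1.4550] k=[60 53 50 40 17 0]
t=13: x=[59.7550 53.1400 49.7550 39.5450 17.2100 0.5950] k=[60 56 52 39 17 0]

0.6222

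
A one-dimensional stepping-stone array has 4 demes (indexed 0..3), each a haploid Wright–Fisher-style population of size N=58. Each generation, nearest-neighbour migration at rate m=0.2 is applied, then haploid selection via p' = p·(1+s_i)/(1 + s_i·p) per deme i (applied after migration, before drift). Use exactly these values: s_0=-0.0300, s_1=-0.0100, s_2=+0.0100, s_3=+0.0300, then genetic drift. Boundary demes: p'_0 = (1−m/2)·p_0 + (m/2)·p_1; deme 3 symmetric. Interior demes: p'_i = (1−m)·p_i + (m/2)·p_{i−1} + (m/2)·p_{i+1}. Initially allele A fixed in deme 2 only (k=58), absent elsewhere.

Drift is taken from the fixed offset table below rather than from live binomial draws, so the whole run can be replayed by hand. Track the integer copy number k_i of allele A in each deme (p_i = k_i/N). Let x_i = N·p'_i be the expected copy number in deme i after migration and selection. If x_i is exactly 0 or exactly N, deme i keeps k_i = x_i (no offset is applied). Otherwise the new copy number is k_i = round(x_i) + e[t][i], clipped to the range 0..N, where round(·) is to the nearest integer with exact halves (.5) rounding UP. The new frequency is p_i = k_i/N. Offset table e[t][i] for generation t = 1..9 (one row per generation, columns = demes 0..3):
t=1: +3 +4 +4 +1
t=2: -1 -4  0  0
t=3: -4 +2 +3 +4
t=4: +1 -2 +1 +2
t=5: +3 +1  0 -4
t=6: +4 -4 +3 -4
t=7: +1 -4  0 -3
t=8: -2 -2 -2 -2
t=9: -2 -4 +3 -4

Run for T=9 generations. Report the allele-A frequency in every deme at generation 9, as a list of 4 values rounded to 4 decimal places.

t=0: k=[0 0 58 0]
t=1: x=[0.0000 5.7477 46.4921 5.9561] k=[0 10 50 7]
t=2: x=[0.9705 12.8989 41.8164 11.5714] k=[0 9 42 12]
t=3: x=[0.8734 11.3082 35.8364 15.3311] k=[0 13 39 19]
t=4: x=[1.2618 14.1920 34.5391 21.3976] k=[2 12 36 23]
t=5: x=[2.9145 13.2967 32.4423 24.7183] k=[6 14 32 21]
t=6: x=[6.6193 14.8885 29.2443 22.5057] k=[11 11 32 19]
t=7: x=[10.7311 12.9984 28.7443 20.6917] k=[12 9 29 18]
t=8: x=[11.4181 11.2088 26.0427 19.4805] k=[9 9 24 17]
t=9: x=[8.7708 10.4139 21.9356 18.0656] k=[7 6 25 14]

[0.1207, 0.1034, 0.4310, 0.2414]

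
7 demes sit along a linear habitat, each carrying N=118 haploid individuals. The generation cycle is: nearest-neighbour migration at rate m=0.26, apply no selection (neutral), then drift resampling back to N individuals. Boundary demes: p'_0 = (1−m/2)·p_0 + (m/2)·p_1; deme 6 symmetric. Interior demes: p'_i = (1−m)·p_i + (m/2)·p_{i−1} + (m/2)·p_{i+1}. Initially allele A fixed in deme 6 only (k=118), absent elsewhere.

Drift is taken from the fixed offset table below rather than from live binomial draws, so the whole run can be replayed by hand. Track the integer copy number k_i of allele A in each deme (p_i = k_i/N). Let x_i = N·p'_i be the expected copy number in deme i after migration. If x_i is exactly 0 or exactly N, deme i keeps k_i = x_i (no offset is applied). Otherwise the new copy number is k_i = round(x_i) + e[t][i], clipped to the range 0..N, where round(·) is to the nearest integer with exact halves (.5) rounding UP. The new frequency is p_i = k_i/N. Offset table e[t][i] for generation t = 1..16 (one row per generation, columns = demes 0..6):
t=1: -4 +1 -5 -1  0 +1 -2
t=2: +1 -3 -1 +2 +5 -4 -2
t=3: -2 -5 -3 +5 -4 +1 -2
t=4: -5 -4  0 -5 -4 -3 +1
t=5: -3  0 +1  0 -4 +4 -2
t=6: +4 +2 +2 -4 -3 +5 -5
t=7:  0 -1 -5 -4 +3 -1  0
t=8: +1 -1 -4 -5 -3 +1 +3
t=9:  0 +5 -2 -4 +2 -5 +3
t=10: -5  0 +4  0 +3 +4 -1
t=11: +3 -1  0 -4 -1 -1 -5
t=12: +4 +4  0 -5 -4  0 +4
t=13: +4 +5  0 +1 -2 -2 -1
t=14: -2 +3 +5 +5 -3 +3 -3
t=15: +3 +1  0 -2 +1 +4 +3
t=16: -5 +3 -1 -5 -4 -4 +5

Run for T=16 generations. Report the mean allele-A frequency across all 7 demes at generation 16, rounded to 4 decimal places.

0.1465

t=0: k=[0 0 0 0 0 0 118]
t=1: x=[0.0000 0.0000 0.0000 0.0000 0.0000 15.3400 102.6600] k=[0 0 0 0 0 16 101]
t=2: x=[0.0000 0.0000 0.0000 0.0000 2.0800 24.9700 89.9500] k=[0 0 0 0 7 21 88]
t=3: x=[0.0000 0.0000 0.0000 0.9100 7.9100 27.8900 79.2900] k=[0 0 0 6 4 29 77]
t=4: x=[0.0000 0.0000 0.7800 4.9600 7.5100 31.9900 70.7600] k=[0 0 1 0 4 29 72]
t=5: x=[0.0000 0.1300 0.7400 0.6500 6.7300 31.3400 66.4100] k=[0 0 2 1 3 35 64]
t=6: x=[0.0000 0.2600 1.6100 1.3900 6.9000 34.6100 60.2300] k=[0 2 4 0 4 40 55]
t=7: x=[0.2600 2.0000 3.2200 1.0400 8.1600 37.2700 53.0500] k=[0 1 0 0 11 36 53]
t=8: x=[0.1300 0.7400 0.1300 1.4300 12.8200 34.9600 50.7900] k=[1 0 0 0 10 36 54]
t=9: x=[0.8700 0.1300 0.0000 1.3000 12.0800 34.9600 51.6600] k=[1 5 0 0 14 30 55]
t=10: x=[1.5200 3.8300 0.6500 1.8200 14.2600 31.1700 51.7500] k=[0 4 5 2 17 35 51]
t=11: x=[0.5200 3.6100 4.4800 4.3400 17.3900 34.7400 48.9200] k=[4 3 4 0 16 34 44]
t=12: x=[3.8700 3.2600 3.3500 2.6000 16.2600 32.9600 42.7000] k=[8 7 3 0 12 33 47]
t=13: x=[7.8700 6.6100 3.1300 1.9500 13.1700 32.0900 45.1800] k=[12 12 3 3 11 30 44]
t=14: x=[12.0000 10.8300 4.1700 4.0400 12.4300 29.3500 42.1800] k=[10 14 9 9 9 32 39]
t=15: x=[10.5200 12.8300 9.6500 9.0000 11.9900 29.9200 38.0900] k=[14 14 10 7 13 34 41]
t=16: x=[14.0000 13.4800 10.1300 8.1700 14.9500 32.1800 40.0900] k=[9 16 9 3 11 28 45]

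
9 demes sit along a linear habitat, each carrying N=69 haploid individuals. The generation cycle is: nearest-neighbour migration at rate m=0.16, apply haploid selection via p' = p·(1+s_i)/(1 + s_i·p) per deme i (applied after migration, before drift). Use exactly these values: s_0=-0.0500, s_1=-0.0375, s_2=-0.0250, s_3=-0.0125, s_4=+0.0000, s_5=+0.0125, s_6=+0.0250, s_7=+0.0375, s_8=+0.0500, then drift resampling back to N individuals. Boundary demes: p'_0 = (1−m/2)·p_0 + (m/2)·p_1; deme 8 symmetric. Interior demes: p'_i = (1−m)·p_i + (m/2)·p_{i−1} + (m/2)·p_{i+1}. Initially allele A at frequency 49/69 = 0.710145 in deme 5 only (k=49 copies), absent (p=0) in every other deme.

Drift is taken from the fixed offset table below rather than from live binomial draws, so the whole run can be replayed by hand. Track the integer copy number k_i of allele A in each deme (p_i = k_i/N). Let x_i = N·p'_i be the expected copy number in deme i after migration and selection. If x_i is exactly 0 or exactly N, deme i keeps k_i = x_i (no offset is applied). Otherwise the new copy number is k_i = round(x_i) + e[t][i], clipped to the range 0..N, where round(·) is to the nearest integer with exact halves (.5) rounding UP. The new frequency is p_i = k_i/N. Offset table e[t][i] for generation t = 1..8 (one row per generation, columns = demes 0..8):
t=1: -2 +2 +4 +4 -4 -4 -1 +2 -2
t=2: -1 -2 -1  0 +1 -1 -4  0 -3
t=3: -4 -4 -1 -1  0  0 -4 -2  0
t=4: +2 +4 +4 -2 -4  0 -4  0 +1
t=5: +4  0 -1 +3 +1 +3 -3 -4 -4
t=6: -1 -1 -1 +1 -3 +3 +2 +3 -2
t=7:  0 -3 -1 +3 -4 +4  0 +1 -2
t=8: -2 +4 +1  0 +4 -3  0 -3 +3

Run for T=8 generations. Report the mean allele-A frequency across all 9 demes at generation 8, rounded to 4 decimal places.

0.0676

t=0: k=[0 0 0 0 0 49 0 0 0]
t=1: x=[0.0000 0.0000 0.0000 0.0000 3.9200 41.3661 4.0123 0.0000 0.0000] k=[0 0 0 0 0 37 3 0 0]
t=2: x=[0.0000 0.0000 0.0000 0.0000 2.9600 31.5326 5.6059 0.2490 0.0000] k=[0 0 0 0 4 31 2 0 0]
t=3: x=[0.0000 0.0000 0.0000 0.3160 5.8400 26.7231 4.2576 0.1660 0.0000] k=[0 0 0 0 6 27 0 0 0]
t=4: x=[0.0000 0.0000 0.0000 0.4740 7.2000 23.3515 2.2123 0.0000 0.0000] k=[0 0 0 0 3 23 0 0 0]
t=5: x=[0.0000 0.0000 0.0000 0.2370 4.3600 19.7346 1.8847 0.0000 0.0000] k=[0 0 0 3 5 23 0 0 0]
t=6: x=[0.0000 0.0000 0.2340 2.8850 6.2800 19.8954 1.8847 0.0000 0.0000] k=[0 0 0 4 3 23 4 0 0]
t=7: x=[0.0000 0.0000 0.3120 3.5573 4.6800 20.0563 5.3200 0.3319 0.0000] k=[0 0 0 7 1 24 5 1 0]
t=8: x=[0.0000 0.0000 0.5461 5.8919 3.3200 20.8202 6.3408 1.2856 0.0840] k=[0 0 2 6 7 18 6 0 3]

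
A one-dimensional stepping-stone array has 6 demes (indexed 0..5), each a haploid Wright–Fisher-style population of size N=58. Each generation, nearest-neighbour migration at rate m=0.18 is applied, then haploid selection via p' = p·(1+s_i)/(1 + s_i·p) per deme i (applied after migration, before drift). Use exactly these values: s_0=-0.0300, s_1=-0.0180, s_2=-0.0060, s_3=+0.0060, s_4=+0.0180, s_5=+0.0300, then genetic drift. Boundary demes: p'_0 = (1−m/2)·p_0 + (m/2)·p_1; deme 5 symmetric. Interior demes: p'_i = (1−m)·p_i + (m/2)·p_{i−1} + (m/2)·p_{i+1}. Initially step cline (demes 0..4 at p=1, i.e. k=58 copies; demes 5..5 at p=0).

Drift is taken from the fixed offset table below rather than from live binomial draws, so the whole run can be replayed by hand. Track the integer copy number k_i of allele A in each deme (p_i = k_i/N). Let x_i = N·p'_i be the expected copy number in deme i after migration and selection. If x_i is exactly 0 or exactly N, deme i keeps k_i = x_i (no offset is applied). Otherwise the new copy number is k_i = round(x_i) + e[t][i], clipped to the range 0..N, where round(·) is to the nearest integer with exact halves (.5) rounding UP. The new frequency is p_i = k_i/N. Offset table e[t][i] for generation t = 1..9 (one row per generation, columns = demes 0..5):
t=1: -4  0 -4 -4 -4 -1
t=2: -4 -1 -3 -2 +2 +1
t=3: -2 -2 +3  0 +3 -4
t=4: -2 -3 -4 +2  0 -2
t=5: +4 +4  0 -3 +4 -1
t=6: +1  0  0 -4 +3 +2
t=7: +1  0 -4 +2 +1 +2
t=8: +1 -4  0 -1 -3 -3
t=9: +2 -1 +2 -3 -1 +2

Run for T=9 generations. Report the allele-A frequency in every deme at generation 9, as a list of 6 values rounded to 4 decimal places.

[1.0000, 0.8966, 0.9310, 0.8103, 0.6897, 0.4655]

t=0: k=[58 58 58 58 58 0]
t=1: x=[58.0000 58.0000 58.0000 58.0000 52.8641 5.3621] k=[58 58 58 58 49 4]
t=2: x=[58.0000 58.0000 58.0000 57.1948 45.9314 8.2571] k=[58 58 58 55 48 9]
t=3: x=[58.0000 58.0000 57.7284 54.6589 45.2979 12.8025] k=[58 58 58 55 48 9]
t=4: x=[58.0000 58.0000 57.7284 54.6589 45.2979 12.8025] k=[58 58 54 57 45 11]
t=5: x=[58.0000 57.6334 54.6108 55.6635 43.2174 14.3772] k=[58 58 55 53 47 13]
t=6: x=[58.0000 57.7251 55.0733 52.6690 44.6641 16.4055] k=[58 58 55 49 48 18]
t=7: x=[58.0000 57.7251 54.7114 49.4935 45.5652 21.0951] k=[58 58 51 51 47 23]
t=8: x=[58.0000 57.3586 51.5958 50.6784 45.3771 25.5819] k=[58 53 52 50 42 23]
t=9: x=[57.5362 53.2819 51.8771 49.5035 41.2235 25.1301] k=[58 52 54 47 40 27]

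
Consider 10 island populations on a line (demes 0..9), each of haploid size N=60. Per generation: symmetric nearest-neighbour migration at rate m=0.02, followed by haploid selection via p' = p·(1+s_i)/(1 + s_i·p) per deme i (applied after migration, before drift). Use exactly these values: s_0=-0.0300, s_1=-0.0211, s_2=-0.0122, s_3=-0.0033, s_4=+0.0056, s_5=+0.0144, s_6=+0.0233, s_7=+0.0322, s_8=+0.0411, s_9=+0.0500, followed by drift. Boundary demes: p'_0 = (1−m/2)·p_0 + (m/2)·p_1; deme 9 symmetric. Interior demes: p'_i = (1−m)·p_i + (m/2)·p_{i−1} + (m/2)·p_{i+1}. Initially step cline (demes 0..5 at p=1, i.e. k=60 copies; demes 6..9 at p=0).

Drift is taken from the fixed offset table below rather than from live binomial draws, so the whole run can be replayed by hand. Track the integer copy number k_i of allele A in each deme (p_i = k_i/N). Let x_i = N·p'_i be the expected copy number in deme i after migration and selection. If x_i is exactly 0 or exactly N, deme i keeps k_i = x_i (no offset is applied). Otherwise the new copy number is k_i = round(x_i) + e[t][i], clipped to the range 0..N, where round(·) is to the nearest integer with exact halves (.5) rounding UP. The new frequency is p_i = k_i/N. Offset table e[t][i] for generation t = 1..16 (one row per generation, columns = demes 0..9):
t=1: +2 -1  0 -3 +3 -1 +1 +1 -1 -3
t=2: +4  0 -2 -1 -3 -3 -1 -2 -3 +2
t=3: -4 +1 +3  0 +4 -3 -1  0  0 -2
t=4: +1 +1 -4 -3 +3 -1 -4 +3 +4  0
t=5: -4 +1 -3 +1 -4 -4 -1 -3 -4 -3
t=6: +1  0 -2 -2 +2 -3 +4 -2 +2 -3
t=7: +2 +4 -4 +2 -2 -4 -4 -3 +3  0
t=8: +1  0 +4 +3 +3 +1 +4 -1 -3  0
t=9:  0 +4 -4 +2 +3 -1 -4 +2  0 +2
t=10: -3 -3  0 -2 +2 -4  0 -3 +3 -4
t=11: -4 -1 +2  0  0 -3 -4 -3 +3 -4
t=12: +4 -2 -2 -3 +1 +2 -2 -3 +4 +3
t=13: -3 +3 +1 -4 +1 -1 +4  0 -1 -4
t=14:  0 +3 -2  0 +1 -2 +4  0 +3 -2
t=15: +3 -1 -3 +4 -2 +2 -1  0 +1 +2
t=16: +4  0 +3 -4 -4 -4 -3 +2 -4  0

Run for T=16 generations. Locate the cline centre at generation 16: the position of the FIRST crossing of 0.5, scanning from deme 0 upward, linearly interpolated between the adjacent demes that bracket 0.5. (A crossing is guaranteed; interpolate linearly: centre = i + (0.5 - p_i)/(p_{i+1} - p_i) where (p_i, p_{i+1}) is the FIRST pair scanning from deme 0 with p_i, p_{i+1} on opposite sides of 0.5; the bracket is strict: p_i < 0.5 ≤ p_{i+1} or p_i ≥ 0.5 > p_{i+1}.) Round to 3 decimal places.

t=0: k=[60 60 60 60 60 60 0 0 0 0]
t=1: x=[60.0000 60.0000 60.0000 60.0000 60.0000 59.4084 0.6138 0.0000 0.0000 0.0000] k=[60 60 60 60 60 58 2 0 0 0]
t=2: x=[60.0000 60.0000 60.0000 60.0000 59.9801 57.4946 2.5966 0.0206 0.0000 0.0000] k=[60 60 60 60 57 54 2 0 0 0]
t=3: x=[60.0000 60.0000 60.0000 59.9699 57.0159 53.5923 2.5558 0.0206 0.0000 0.0000] k=[60 60 60 60 60 51 2 0 0 0]
t=4: x=[60.0000 60.0000 60.0000 60.0000 59.9105 50.7128 2.5251 0.0206 0.0000 0.0000] k=[60 60 60 60 60 50 0 3 0 0]
t=5: x=[60.0000 60.0000 60.0000 60.0000 59.9006 49.7223 0.5422 3.0299 0.0312 0.0000] k=[60 60 60 60 56 46 0 0 0 0]
t=6: x=[60.0000 60.0000 60.0000 59.9599 55.9611 45.7956 0.4706 0.0000 0.0000 0.0000] k=[60 60 60 58 58 43 4 0 0 0]
t=7: x=[60.0000 60.0000 59.9798 58.0137 57.8615 42.9351 4.4438 0.0413 0.0000 0.0000] k=[60 60 56 60 56 39 0 0 0 0]
t=8: x=[60.0000 59.9591 56.0348 59.9197 55.8914 38.9757 0.3990 0.0000 0.0000 0.0000] k=[60 60 60 60 59 40 4 0 0 0]
t=9: x=[60.0000 60.0000 60.0000 59.9900 58.8264 40.0210 4.4133 0.0413 0.0000 0.0000] k=[60 60 60 60 60 39 0 2 0 0]
t=10: x=[60.0000 60.0000 60.0000 60.0000 59.7912 39.0155 0.4195 2.0210 0.0208 0.0000] k=[60 60 60 60 60 35 0 0 3 0]
t=11: x=[60.0000 60.0000 60.0000 60.0000 59.7514 35.1085 0.3581 0.0310 3.0547 0.0315] k=[60 60 60 60 60 32 0 0 6 0]
t=12: x=[60.0000 60.0000 60.0000 60.0000 59.7216 32.1734 0.3274 0.0619 6.0971 0.0630] k=[60 60 60 60 60 34 0 0 10 3]
t=13: x=[60.0000 60.0000 60.0000 60.0000 59.7414 34.1306 0.3479 0.1032 10.1656 3.2153] k=[60 60 60 60 60 33 4 0 9 0]
t=14: x=[60.0000 60.0000 60.0000 60.0000 59.7315 33.1922 4.3419 0.1342 9.1274 0.0945] k=[60 60 60 60 60 31 8 0 12 0]
t=15: x=[60.0000 60.0000 60.0000 60.0000 59.7116 31.2741 8.3136 0.2064 12.1455 0.1260] k=[60 60 60 60 58 33 7 0 13 2]
t=16: x=[60.0000 60.0000 60.0000 59.9799 57.7820 33.2022 7.3370 0.2064 13.1693 2.2116] k=[60 60 60 56 54 29 4 2 9 2]

4.960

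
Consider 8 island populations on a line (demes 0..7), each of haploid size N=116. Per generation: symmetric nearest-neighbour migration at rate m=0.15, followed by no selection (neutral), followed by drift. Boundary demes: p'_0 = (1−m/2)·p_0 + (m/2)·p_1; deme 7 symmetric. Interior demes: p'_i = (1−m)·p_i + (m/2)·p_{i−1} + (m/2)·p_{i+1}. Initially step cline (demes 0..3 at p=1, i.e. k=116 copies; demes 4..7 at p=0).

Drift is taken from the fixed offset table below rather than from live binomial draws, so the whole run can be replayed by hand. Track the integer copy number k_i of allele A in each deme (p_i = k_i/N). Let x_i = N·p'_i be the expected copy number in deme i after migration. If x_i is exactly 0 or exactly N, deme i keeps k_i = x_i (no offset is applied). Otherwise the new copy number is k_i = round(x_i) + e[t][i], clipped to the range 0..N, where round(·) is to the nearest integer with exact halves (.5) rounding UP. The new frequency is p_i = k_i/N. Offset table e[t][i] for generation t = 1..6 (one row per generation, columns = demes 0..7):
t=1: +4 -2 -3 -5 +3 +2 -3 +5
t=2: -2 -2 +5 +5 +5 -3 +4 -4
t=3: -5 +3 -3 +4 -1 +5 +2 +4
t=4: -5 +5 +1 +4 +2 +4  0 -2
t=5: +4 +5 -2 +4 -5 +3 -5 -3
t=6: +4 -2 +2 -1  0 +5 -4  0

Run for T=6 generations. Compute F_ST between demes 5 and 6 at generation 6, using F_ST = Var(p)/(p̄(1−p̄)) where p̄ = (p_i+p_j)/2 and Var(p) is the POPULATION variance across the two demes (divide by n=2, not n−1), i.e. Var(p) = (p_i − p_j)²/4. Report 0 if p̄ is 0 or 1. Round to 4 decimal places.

0.0995

t=0: k=[116 116 116 116 0 0 0 0]
t=1: x=[116.0000 116.0000 116.0000 107.3000 8.7000 0.0000 0.0000 0.0000] k=[116 116 116 102 12 0 0 0]
t=2: x=[116.0000 116.0000 114.9500 96.3000 17.8500 0.9000 0.0000 0.0000] k=[116 116 116 101 23 0 0 0]
t=3: x=[116.0000 116.0000 114.8750 96.2750 27.1250 1.7250 0.0000 0.0000] k=[116 116 112 100 26 7 0 0]
t=4: x=[116.0000 115.7000 111.4000 95.3500 30.1250 7.9000 0.5250 0.0000] k=[116 116 112 99 32 12 1 0]
t=5: x=[116.0000 115.7000 111.3250 94.9500 35.5250 12.6750 1.7500 0.0750] k=[116 116 109 99 31 16 0 0]
t=6: x=[116.0000 115.4750 108.7750 94.6500 34.9750 15.9250 1.2000 0.0000] k=[116 113 111 94 35 21 0 0]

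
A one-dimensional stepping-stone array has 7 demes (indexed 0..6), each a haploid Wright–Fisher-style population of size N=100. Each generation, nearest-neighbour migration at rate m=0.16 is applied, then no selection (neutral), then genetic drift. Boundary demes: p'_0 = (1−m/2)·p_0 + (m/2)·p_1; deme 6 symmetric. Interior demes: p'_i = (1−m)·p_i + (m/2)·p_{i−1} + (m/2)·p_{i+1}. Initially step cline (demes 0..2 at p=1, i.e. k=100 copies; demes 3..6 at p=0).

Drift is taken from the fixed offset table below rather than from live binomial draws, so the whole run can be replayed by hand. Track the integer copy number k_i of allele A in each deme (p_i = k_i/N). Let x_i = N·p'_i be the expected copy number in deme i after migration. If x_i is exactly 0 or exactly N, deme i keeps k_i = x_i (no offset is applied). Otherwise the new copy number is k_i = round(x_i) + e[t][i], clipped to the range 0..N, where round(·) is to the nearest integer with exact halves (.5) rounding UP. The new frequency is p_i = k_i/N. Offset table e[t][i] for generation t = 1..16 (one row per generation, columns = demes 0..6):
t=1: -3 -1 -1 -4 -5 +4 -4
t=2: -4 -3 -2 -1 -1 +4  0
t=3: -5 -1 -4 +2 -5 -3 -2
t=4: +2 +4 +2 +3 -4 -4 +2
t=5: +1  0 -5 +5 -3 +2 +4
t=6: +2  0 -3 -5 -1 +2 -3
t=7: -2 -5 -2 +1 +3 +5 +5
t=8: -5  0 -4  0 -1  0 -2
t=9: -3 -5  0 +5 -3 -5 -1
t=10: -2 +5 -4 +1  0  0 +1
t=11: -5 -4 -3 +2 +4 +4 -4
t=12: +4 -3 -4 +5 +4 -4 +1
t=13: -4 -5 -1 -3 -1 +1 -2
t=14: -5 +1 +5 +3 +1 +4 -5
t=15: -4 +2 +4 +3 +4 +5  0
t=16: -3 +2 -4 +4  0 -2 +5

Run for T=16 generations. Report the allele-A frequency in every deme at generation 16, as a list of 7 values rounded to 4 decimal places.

t=0: k=[100 100 100 0 0 0 0]
t=1: x=[100.0000 100.0000 92.0000 8.0000 0.0000 0.0000 0.0000] k=[100 100 91 4 0 0 0]
t=2: x=[100.0000 99.2800 84.7600 10.6400 0.3200 0.0000 0.0000] k=[100 96 83 10 0 0 0]
t=3: x=[99.6800 95.2800 78.2000 15.0400 0.8000 0.0000 0.0000] k=[95 94 74 17 0 0 0]
t=4: x=[94.9200 92.4800 71.0400 20.2000 1.3600 0.0000 0.0000] k=[97 96 73 23 0 0 0]
t=5: x=[96.9200 94.2400 70.8400 25.1600 1.8400 0.0000 0.0000] k=[98 94 66 30 0 0 0]
t=6: x=[97.6800 92.0800 65.3600 30.4800 2.4000 0.0000 0.0000] k=[100 92 62 25 1 0 0]
t=7: x=[99.3600 90.2400 61.4400 26.0400 2.8400 0.0800 0.0000] k=[97 85 59 27 6 5 0]
t=8: x=[96.0400 83.8800 58.5200 27.8800 7.6000 4.6800 0.4000] k=[91 84 55 28 7 5 0]
t=9: x=[90.4400 82.2400 55.1600 28.4800 8.5200 4.7600 0.4000] k=[87 77 55 33 6 0 0]
t=10: x=[86.2000 76.0400 55.0000 32.6000 7.6800 0.4800 0.0000] k=[84 81 51 34 8 0 0]
t=11: x=[83.7600 78.8400 52.0400 33.2800 9.4400 0.6400 0.0000] k=[79 75 49 35 13 5 0]
t=12: x=[78.6800 73.2400 49.9600 34.3600 14.1200 5.2400 0.4000] k=[83 70 46 39 18 1 1]
t=13: x=[81.9600 69.1200 47.3600 37.8800 18.3200 2.3600 1.0000] k=[78 64 46 35 17 3 0]
t=14: x=[76.8800 63.6800 46.5600 34.4400 17.3200 3.8800 0.2400] k=[72 65 52 37 18 8 0]
t=15: x=[71.4400 64.5200 51.8400 36.6800 18.7200 8.1600 0.6400] k=[67 67 56 40 23 13 1]
t=16: x=[67.0000 66.1200 55.6000 39.9200 23.5600 12.8400 1.9600] k=[64 68 52 44 24 11 7]

[0.6400, 0.6800, 0.5200, 0.4400, 0.2400, 0.1100, 0.0700]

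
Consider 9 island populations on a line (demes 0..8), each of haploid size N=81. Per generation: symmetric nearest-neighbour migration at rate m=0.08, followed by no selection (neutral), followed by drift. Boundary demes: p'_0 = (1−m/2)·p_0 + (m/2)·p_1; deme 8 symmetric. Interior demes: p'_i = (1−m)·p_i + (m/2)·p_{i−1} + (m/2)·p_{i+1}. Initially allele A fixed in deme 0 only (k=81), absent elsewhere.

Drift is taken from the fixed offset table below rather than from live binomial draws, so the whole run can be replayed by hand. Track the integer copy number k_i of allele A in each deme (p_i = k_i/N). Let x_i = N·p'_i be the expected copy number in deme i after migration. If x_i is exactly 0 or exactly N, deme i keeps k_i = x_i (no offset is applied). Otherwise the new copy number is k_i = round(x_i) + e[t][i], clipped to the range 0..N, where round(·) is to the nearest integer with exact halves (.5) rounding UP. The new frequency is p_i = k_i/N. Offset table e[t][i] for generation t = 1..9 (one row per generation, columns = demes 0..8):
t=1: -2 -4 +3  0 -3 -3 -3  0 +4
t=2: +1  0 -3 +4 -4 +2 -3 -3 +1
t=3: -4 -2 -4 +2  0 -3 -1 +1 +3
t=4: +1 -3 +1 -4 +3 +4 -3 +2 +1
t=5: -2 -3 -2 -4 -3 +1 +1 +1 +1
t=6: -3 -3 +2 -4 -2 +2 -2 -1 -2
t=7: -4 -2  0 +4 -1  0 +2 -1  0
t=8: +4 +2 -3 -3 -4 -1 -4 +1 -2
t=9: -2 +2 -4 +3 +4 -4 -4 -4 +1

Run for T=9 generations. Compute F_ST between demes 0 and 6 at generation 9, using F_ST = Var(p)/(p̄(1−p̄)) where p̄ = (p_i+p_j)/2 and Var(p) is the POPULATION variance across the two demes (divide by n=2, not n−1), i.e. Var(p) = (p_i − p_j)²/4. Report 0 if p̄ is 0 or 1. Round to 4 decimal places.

t=0: k=[81 0 0 0 0 0 0 0 0]
t=1: x=[77.7600 3.2400 0.0000 0.0000 0.0000 0.0000 0.0000 0.0000 0.0000] k=[76 0 0 0 0 0 0 0 0]
t=2: x=[72.9600 3.0400 0.0000 0.0000 0.0000 0.0000 0.0000 0.0000 0.0000] k=[74 3 0 0 0 0 0 0 0]
t=3: x=[71.1600 5.7200 0.1200 0.0000 0.0000 0.0000 0.0000 0.0000 0.0000] k=[67 4 0 0 0 0 0 0 0]
t=4: x=[64.4800 6.3600 0.1600 0.0000 0.0000 0.0000 0.0000 0.0000 0.0000] k=[65 3 1 0 0 0 0 0 0]
t=5: x=[62.5200 5.4000 1.0400 0.0400 0.0000 0.0000 0.0000 0.0000 0.0000] k=[61 2 0 0 0 0 0 0 0]
t=6: x=[58.6400 4.2800 0.0800 0.0000 0.0000 0.0000 0.0000 0.0000 0.0000] k=[56 1 2 0 0 0 0 0 0]
t=7: x=[53.8000 3.2400 1.8800 0.0800 0.0000 0.0000 0.0000 0.0000 0.0000] k=[50 1 2 4 0 0 0 0 0]
t=8: x=[48.0400 3.0000 2.0400 3.7600 0.1600 0.0000 0.0000 0.0000 0.0000] k=[52 5 0 1 0 0 0 0 0]
t=9: x=[50.1200 6.6800 0.2400 0.9200 0.0400 0.0000 0.0000 0.0000 0.0000] k=[48 9 0 4 4 0 0 0 0]

0.4211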